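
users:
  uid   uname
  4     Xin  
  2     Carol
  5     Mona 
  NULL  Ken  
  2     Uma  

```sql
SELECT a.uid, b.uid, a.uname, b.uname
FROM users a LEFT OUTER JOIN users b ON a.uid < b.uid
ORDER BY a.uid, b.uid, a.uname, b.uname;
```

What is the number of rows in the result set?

7

LEFT JOIN keeps every row from `users a`; unmatched rows get NULL for `users b`'s columns.
Matching on a.uid < b.uid. A NULL in a compared column never satisfies the condition.
- a row (uid=4): matches 1 b row(s) → 1 output row(s).
- a row (uid=2): matches 2 b row(s) → 2 output row(s).
- a row (uid=5): no match → kept, b columns NULL.
- a row (uid=NULL): no match → kept, b columns NULL.
- a row (uid=2): matches 2 b row(s) → 2 output row(s).
Total: 5 matched + 2 padded = 7 rows.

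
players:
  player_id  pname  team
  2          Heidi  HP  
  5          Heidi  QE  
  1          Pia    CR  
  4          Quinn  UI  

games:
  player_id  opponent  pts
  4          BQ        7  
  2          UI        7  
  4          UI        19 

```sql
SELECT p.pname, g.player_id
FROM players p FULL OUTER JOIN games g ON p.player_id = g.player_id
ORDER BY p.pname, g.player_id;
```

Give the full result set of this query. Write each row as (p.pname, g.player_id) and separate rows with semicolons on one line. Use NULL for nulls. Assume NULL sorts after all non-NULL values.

(Heidi, 2); (Heidi, NULL); (Pia, NULL); (Quinn, 4); (Quinn, 4)

FULL OUTER JOIN keeps every row from both sides; unmatched rows get NULL for the other side's columns.
Matching on p.player_id = g.player_id.
- player_id=2: 1 matching g row(s), so 1 row(s) emitted.
- player_id=5: no g row matches, row kept with g columns NULL.
- player_id=1: no g row matches, row kept with g columns NULL.
- player_id=4: 2 matching g row(s), so 2 row(s) emitted.
After projecting and ordering:
p.pname | g.player_id
Heidi | 2
Heidi | NULL
Pia | NULL
Quinn | 4
Quinn | 4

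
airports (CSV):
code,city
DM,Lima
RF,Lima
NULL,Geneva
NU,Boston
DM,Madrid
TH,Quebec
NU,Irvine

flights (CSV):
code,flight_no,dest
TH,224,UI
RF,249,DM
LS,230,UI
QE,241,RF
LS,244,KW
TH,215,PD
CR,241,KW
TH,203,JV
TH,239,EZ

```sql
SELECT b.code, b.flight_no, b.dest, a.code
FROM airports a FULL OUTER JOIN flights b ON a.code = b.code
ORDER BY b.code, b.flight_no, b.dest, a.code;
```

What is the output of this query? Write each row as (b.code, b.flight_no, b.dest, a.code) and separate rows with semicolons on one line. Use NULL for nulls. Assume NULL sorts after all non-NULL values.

FULL OUTER JOIN keeps every row from both sides; unmatched rows get NULL for the other side's columns.
Matching on a.code = b.code. A NULL in a compared column never satisfies the condition.
- a row (code=DM): no match → kept, b columns NULL.
- a row (code=RF): matches 1 b row(s) → 1 output row(s).
- a row (code=NULL): no match → kept, b columns NULL.
- a row (code=NU): no match → kept, b columns NULL.
- a row (code=DM): no match → kept, b columns NULL.
- a row (code=TH): matches 4 b row(s) → 4 output row(s).
- a row (code=NU): no match → kept, b columns NULL.
- 4 row(s) from b found no a partner → padded with NULL.

(CR, 241, KW, NULL); (LS, 230, UI, NULL); (LS, 244, KW, NULL); (QE, 241, RF, NULL); (RF, 249, DM, RF); (TH, 203, JV, TH); (TH, 215, PD, TH); (TH, 224, UI, TH); (TH, 239, EZ, TH); (NULL, NULL, NULL, DM); (NULL, NULL, NULL, DM); (NULL, NULL, NULL, NU); (NULL, NULL, NULL, NU); (NULL, NULL, NULL, NULL)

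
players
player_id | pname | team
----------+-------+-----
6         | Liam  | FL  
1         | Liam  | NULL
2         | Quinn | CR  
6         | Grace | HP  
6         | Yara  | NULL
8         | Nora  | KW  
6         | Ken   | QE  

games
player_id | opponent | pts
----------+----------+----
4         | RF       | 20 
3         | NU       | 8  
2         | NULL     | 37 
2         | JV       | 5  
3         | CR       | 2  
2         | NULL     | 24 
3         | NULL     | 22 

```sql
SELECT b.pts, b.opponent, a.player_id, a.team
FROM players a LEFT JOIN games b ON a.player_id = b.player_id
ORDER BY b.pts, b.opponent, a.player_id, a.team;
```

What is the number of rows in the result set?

LEFT JOIN keeps every row from `players`; unmatched rows get NULL for `games`'s columns.
Matching on a.player_id = b.player_id.
- a[0] player_id=6 → no match; kept with NULLs on the b side.
- a[1] player_id=1 → no match; kept with NULLs on the b side.
- a[2] player_id=2 → 3 match(es) in b → 3 row(s).
- a[3] player_id=6 → no match; kept with NULLs on the b side.
- a[4] player_id=6 → no match; kept with NULLs on the b side.
- a[5] player_id=8 → no match; kept with NULLs on the b side.
- a[6] player_id=6 → no match; kept with NULLs on the b side.
Total: 3 matched + 6 padded = 9 rows.

9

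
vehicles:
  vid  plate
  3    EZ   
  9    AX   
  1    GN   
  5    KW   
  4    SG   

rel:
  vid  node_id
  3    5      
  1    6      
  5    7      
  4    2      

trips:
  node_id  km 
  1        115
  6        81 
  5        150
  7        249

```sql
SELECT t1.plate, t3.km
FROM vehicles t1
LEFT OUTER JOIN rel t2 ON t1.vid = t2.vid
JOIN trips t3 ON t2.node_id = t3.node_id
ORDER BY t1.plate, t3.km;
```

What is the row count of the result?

3

Joins associate left-to-right: vehicles LEFT JOIN rel on vid gives 5 intermediate row(s).
Then INNER JOIN `trips t3` on node_id: keep only rows whose t2.node_id appears in t3.
Result: 3 row(s).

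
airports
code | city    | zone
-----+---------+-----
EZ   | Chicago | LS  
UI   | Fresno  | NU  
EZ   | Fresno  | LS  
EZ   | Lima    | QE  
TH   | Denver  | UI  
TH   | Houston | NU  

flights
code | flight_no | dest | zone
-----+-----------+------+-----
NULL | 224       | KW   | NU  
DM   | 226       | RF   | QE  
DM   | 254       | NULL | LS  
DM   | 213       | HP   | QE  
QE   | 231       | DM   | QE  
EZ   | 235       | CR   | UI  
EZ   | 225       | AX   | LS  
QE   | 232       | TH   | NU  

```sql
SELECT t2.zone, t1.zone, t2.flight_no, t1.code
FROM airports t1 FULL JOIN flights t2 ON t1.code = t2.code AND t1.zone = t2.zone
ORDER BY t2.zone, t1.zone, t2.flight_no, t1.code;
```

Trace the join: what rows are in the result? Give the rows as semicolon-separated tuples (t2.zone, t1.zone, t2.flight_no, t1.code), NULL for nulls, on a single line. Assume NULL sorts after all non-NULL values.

(LS, LS, 225, EZ); (LS, LS, 225, EZ); (LS, NULL, 254, NULL); (NU, NULL, 224, NULL); (NU, NULL, 232, NULL); (QE, NULL, 213, NULL); (QE, NULL, 226, NULL); (QE, NULL, 231, NULL); (UI, NULL, 235, NULL); (NULL, NU, NULL, TH); (NULL, NU, NULL, UI); (NULL, QE, NULL, EZ); (NULL, UI, NULL, TH)

FULL OUTER JOIN keeps every row from both sides; unmatched rows get NULL for the other side's columns.
Matching on t1.code = t2.code AND t1.zone = t2.zone. A NULL in a compared column never satisfies the condition.
Matched pairs: 2; unmatched t1 rows kept: 4; unmatched t2 rows kept: 7.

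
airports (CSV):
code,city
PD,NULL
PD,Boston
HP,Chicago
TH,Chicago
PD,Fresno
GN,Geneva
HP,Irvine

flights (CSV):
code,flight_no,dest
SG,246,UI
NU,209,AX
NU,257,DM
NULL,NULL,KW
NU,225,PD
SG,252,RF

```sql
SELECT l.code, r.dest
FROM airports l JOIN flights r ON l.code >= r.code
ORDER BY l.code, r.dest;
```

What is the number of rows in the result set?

INNER JOIN keeps only pairs where the ON condition holds.
Matching on l.code >= r.code. A NULL in a compared column never satisfies the condition.
- code=PD: 3 matching r row(s), so 3 row(s) emitted.
- code=PD: 3 matching r row(s), so 3 row(s) emitted.
- code=HP: no matching r row, dropped.
- code=TH: 5 matching r row(s), so 5 row(s) emitted.
- code=PD: 3 matching r row(s), so 3 row(s) emitted.
- code=GN: no matching r row, dropped.
- code=HP: no matching r row, dropped.
Total: 14 rows.

14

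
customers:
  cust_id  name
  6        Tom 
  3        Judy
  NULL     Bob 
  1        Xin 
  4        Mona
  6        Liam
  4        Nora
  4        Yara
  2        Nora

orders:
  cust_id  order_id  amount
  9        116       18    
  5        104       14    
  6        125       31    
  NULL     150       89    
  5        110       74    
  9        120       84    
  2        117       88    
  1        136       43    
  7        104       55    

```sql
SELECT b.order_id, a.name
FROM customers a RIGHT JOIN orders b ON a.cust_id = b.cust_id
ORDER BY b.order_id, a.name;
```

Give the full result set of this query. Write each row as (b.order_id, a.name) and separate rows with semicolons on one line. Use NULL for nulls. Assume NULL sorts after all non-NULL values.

RIGHT JOIN keeps every row from `orders`; unmatched rows get NULL for `customers`'s columns.
Matching on a.cust_id = b.cust_id. A NULL in a compared column never satisfies the condition.
- a[0] cust_id=6 → 1 match(es) in b → 1 row(s).
- a[1] cust_id=3 → no match.
- a[2] cust_id=NULL → no match.
- a[3] cust_id=1 → 1 match(es) in b → 1 row(s).
- a[4] cust_id=4 → no match.
- a[5] cust_id=6 → 1 match(es) in b → 1 row(s).
- a[6] cust_id=4 → no match.
- a[7] cust_id=4 → no match.
- a[8] cust_id=2 → 1 match(es) in b → 1 row(s).
- plus 6 unmatched b row(s), each kept with NULL a columns.
After projecting and ordering:
b.order_id | a.name
104 | NULL
104 | NULL
110 | NULL
116 | NULL
117 | Nora
120 | NULL
125 | Liam
125 | Tom
136 | Xin
150 | NULL

(104, NULL); (104, NULL); (110, NULL); (116, NULL); (117, Nora); (120, NULL); (125, Liam); (125, Tom); (136, Xin); (150, NULL)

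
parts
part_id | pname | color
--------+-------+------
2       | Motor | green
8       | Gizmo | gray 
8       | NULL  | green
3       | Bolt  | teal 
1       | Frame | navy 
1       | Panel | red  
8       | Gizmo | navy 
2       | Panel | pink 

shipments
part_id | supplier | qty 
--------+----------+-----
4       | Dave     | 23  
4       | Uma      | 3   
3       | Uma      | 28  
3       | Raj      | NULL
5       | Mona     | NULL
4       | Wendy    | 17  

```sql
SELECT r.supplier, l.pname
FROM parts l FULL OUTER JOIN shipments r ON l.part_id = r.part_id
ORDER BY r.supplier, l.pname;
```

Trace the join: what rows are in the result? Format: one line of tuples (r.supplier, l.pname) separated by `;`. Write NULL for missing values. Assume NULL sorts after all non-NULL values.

FULL OUTER JOIN keeps every row from both sides; unmatched rows get NULL for the other side's columns.
Matching on l.part_id = r.part_id.
Matched pairs: 2; unmatched l rows kept: 7; unmatched r rows kept: 4.

(Dave, NULL); (Mona, NULL); (Raj, Bolt); (Uma, Bolt); (Uma, NULL); (Wendy, NULL); (NULL, Frame); (NULL, Gizmo); (NULL, Gizmo); (NULL, Motor); (NULL, Panel); (NULL, Panel); (NULL, NULL)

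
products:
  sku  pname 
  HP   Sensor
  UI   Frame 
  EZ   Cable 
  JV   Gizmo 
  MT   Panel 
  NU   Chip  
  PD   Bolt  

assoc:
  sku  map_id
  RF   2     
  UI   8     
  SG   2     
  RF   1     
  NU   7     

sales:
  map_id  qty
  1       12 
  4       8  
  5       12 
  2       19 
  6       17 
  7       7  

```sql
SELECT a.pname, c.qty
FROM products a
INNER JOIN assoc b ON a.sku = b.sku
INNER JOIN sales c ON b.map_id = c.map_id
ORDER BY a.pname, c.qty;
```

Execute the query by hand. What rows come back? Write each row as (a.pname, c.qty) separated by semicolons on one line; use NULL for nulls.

(Chip, 7)

Step 1 — a INNER JOIN b on sku → 2 row(s).
Then INNER JOIN `sales c` on map_id: keep only rows whose b.map_id appears in c.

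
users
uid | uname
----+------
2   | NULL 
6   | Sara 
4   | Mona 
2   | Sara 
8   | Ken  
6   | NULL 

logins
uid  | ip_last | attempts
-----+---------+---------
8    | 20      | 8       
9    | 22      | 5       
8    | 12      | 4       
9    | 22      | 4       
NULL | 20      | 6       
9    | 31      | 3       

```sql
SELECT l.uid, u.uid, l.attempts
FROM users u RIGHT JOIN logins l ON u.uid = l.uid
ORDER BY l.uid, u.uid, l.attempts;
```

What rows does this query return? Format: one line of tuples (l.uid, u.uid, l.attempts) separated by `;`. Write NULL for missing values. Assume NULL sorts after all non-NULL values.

(8, 8, 4); (8, 8, 8); (9, NULL, 3); (9, NULL, 4); (9, NULL, 5); (NULL, NULL, 6)

RIGHT JOIN keeps every row from `logins`; unmatched rows get NULL for `users`'s columns.
Matching on u.uid = l.uid. A NULL in a compared column never satisfies the condition.
Matched pairs: 2; unmatched l rows kept: 4.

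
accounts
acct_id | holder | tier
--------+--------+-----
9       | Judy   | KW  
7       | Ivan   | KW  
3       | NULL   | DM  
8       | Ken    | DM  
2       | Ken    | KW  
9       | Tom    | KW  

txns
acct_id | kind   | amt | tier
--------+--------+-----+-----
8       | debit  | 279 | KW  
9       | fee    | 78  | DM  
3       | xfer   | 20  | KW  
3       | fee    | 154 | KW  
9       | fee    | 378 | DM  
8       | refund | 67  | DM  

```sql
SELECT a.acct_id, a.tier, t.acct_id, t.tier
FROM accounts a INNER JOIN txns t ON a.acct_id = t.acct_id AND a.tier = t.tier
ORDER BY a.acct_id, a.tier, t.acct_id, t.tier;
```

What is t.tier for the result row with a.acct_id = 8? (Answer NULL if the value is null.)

INNER JOIN keeps only pairs where the ON condition holds.
Matching on a.acct_id = t.acct_id AND a.tier = t.tier.
- a row (acct_id=9, tier=KW): no match → dropped.
- a row (acct_id=7, tier=KW): no match → dropped.
- a row (acct_id=3, tier=DM): no match → dropped.
- a row (acct_id=8, tier=DM): matches 1 t row(s) → 1 output row(s).
- a row (acct_id=2, tier=KW): no match → dropped.
- a row (acct_id=9, tier=KW): no match → dropped.

DM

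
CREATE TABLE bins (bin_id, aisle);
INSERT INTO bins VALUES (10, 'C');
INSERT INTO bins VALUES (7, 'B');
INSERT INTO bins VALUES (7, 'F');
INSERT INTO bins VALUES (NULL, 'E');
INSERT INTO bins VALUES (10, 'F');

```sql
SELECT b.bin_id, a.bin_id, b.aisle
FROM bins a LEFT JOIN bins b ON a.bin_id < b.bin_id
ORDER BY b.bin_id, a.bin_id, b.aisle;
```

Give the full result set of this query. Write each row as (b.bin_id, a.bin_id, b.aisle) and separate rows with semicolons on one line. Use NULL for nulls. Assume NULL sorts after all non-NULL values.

LEFT JOIN keeps every row from `bins a`; unmatched rows get NULL for `bins b`'s columns.
Matching on a.bin_id < b.bin_id. A NULL in a compared column never satisfies the condition.
Matched pairs: 4; unmatched a rows kept: 3.

(10, 7, C); (10, 7, C); (10, 7, F); (10, 7, F); (NULL, 10, NULL); (NULL, 10, NULL); (NULL, NULL, NULL)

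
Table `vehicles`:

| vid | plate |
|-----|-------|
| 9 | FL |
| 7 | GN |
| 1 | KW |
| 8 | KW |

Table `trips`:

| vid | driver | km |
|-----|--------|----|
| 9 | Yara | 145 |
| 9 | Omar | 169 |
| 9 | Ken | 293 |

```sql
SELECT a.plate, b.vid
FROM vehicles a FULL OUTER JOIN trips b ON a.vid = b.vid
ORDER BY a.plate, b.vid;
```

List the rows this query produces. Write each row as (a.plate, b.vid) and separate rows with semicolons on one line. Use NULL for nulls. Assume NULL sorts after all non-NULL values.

(FL, 9); (FL, 9); (FL, 9); (GN, NULL); (KW, NULL); (KW, NULL)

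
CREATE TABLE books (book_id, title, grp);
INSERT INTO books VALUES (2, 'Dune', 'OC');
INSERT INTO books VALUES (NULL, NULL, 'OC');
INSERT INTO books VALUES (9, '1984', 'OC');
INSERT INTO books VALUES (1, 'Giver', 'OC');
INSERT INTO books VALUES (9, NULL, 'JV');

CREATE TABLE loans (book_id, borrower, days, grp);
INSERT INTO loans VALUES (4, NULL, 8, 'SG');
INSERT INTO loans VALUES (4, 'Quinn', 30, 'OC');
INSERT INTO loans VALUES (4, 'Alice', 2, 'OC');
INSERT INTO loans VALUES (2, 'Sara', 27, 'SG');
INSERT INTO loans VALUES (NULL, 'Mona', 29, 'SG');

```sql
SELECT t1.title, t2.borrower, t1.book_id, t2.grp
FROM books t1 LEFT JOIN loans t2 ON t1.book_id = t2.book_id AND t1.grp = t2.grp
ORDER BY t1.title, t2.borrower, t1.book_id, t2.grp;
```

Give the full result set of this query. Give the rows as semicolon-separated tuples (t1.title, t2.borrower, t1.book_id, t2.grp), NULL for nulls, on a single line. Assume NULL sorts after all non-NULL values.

LEFT JOIN keeps every row from `books`; unmatched rows get NULL for `loans`'s columns.
Matching on t1.book_id = t2.book_id AND t1.grp = t2.grp. A NULL in a compared column never satisfies the condition.
- book_id=2, grp=OC: no t2 row matches, row kept with t2 columns NULL.
- book_id=NULL, grp=OC: no t2 row matches, row kept with t2 columns NULL.
- book_id=9, grp=OC: no t2 row matches, row kept with t2 columns NULL.
- book_id=1, grp=OC: no t2 row matches, row kept with t2 columns NULL.
- book_id=9, grp=JV: no t2 row matches, row kept with t2 columns NULL.
After projecting and ordering:
t1.title | t2.borrower | t1.book_id | t2.grp
1984 | NULL | 9 | NULL
Dune | NULL | 2 | NULL
Giver | NULL | 1 | NULL
NULL | NULL | 9 | NULL
NULL | NULL | NULL | NULL

(1984, NULL, 9, NULL); (Dune, NULL, 2, NULL); (Giver, NULL, 1, NULL); (NULL, NULL, 9, NULL); (NULL, NULL, NULL, NULL)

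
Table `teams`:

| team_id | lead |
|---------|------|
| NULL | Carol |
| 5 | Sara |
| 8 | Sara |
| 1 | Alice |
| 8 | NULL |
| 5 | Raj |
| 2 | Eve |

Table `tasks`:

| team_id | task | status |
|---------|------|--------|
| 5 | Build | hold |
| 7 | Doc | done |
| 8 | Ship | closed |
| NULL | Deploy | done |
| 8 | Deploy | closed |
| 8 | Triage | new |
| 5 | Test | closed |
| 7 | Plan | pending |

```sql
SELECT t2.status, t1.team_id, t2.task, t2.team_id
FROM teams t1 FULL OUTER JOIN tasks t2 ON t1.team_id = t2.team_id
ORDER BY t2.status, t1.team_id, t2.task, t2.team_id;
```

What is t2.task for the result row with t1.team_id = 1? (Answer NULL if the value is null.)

NULL

FULL OUTER JOIN keeps every row from both sides; unmatched rows get NULL for the other side's columns.
Matching on t1.team_id = t2.team_id. A NULL in a compared column never satisfies the condition.
- t1[0] team_id=NULL → no match; kept with NULLs on the t2 side.
- t1[1] team_id=5 → 2 match(es) in t2 → 2 row(s).
- t1[2] team_id=8 → 3 match(es) in t2 → 3 row(s).
- t1[3] team_id=1 → no match; kept with NULLs on the t2 side.
- t1[4] team_id=8 → 3 match(es) in t2 → 3 row(s).
- t1[5] team_id=5 → 2 match(es) in t2 → 2 row(s).
- t1[6] team_id=2 → no match; kept with NULLs on the t2 side.
- 3 row(s) from t2 found no t1 partner → padded with NULL.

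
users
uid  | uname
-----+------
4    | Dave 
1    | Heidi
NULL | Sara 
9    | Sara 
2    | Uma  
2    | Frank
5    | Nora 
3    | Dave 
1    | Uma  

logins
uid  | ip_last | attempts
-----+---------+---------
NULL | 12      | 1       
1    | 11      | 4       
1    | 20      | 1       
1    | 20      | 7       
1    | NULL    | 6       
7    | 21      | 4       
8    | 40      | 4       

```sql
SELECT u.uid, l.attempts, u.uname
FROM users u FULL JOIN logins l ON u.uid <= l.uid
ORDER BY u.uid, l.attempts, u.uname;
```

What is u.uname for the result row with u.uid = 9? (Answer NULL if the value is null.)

Sara

FULL OUTER JOIN keeps every row from both sides; unmatched rows get NULL for the other side's columns.
Matching on u.uid <= l.uid. A NULL in a compared column never satisfies the condition.
Matched pairs: 22; unmatched u rows kept: 2; unmatched l rows kept: 1.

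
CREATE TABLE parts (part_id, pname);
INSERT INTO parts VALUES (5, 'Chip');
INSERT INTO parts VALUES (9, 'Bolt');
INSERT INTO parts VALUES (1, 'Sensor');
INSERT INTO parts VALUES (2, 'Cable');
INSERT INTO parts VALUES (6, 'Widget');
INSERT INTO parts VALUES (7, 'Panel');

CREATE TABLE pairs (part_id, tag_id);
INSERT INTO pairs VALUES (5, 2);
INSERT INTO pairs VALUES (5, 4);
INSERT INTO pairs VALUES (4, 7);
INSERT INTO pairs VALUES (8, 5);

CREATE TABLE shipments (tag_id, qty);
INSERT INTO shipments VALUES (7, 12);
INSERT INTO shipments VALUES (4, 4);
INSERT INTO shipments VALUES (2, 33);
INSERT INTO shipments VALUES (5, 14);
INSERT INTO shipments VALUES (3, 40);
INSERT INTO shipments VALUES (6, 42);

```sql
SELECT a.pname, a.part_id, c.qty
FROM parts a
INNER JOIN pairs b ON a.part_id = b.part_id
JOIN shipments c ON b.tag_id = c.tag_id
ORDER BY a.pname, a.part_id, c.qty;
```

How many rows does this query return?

2

Evaluate left to right. First `parts a INNER JOIN pairs b` on part_id: 2 row(s).
Then INNER JOIN `shipments c` on tag_id: keep only rows whose b.tag_id appears in c.
Result: 2 row(s).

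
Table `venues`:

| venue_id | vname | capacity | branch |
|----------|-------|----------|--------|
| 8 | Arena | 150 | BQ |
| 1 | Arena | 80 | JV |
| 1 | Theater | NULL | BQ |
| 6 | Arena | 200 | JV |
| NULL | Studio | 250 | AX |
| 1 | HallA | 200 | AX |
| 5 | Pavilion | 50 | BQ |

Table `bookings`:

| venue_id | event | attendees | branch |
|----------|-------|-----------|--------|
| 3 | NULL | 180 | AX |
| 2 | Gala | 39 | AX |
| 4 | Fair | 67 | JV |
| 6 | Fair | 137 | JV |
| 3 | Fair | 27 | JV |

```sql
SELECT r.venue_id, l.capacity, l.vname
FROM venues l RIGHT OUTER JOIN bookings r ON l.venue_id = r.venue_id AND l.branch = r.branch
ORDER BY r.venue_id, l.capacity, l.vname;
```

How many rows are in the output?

5

RIGHT JOIN keeps every row from `bookings`; unmatched rows get NULL for `venues`'s columns.
Matching on l.venue_id = r.venue_id AND l.branch = r.branch. A NULL in a compared column never satisfies the condition.
- l row (venue_id=8, branch=BQ): no match.
- l row (venue_id=1, branch=JV): no match.
- l row (venue_id=1, branch=BQ): no match.
- l row (venue_id=6, branch=JV): matches 1 r row(s) → 1 output row(s).
- l row (venue_id=NULL, branch=AX): no match.
- l row (venue_id=1, branch=AX): no match.
- l row (venue_id=5, branch=BQ): no match.
- 4 row(s) from r found no l partner → padded with NULL.
Total: 1 matched + 4 padded = 5 rows.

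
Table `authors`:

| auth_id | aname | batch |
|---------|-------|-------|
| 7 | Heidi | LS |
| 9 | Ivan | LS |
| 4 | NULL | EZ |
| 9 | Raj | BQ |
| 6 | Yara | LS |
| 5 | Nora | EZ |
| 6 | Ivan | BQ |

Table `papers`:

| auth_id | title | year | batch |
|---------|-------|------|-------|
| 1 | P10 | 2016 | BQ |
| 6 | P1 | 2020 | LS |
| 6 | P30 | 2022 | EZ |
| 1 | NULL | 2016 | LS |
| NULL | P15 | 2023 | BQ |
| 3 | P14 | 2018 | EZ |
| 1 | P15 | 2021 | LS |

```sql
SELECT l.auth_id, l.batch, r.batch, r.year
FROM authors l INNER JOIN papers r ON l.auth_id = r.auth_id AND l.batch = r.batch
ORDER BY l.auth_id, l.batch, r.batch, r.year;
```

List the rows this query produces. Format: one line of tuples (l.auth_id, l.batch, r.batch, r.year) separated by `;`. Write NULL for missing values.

INNER JOIN keeps only pairs where the ON condition holds.
Matching on l.auth_id = r.auth_id AND l.batch = r.batch. A NULL in a compared column never satisfies the condition.
- l[0] auth_id=7, batch=LS → no match; dropped.
- l[1] auth_id=9, batch=LS → no match; dropped.
- l[2] auth_id=4, batch=EZ → no match; dropped.
- l[3] auth_id=9, batch=BQ → no match; dropped.
- l[4] auth_id=6, batch=LS → 1 match(es) in r → 1 row(s).
- l[5] auth_id=5, batch=EZ → no match; dropped.
- l[6] auth_id=6, batch=BQ → no match; dropped.
After projecting and ordering:
l.auth_id | l.batch | r.batch | r.year
6 | LS | LS | 2020

(6, LS, LS, 2020)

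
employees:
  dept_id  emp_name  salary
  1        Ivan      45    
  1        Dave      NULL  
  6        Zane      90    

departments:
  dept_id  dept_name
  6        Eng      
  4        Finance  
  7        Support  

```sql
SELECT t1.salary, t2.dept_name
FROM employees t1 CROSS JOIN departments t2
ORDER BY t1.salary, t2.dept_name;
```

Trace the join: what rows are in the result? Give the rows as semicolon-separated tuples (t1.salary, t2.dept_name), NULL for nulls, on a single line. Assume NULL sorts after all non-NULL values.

(45, Eng); (45, Finance); (45, Support); (90, Eng); (90, Finance); (90, Support); (NULL, Eng); (NULL, Finance); (NULL, Support)

CROSS JOIN pairs every row of `employees` with every row of `departments`: 3 × 3 = 9 rows.
After projecting and ordering:
t1.salary | t2.dept_name
45 | Eng
45 | Finance
45 | Support
90 | Eng
90 | Finance
90 | Support
NULL | Eng
NULL | Finance
NULL | Support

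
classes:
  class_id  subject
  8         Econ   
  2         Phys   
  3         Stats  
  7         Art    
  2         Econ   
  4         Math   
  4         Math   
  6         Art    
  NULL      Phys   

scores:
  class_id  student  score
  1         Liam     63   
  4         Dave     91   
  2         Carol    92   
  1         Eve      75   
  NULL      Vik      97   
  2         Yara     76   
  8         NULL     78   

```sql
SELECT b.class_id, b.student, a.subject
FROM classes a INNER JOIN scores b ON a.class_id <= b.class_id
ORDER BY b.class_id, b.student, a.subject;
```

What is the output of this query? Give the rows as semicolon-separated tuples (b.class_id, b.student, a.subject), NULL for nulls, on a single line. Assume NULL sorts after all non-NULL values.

INNER JOIN keeps only pairs where the ON condition holds.
Matching on a.class_id <= b.class_id. A NULL in a compared column never satisfies the condition.
- class_id=8: 1 matching b row(s), so 1 row(s) emitted.
- class_id=2: 4 matching b row(s), so 4 row(s) emitted.
- class_id=3: 2 matching b row(s), so 2 row(s) emitted.
- class_id=7: 1 matching b row(s), so 1 row(s) emitted.
- class_id=2: 4 matching b row(s), so 4 row(s) emitted.
- class_id=4: 2 matching b row(s), so 2 row(s) emitted.
- class_id=4: 2 matching b row(s), so 2 row(s) emitted.
- class_id=6: 1 matching b row(s), so 1 row(s) emitted.
- class_id=NULL: no matching b row, dropped.

(2, Carol, Econ); (2, Carol, Phys); (2, Yara, Econ); (2, Yara, Phys); (4, Dave, Econ); (4, Dave, Math); (4, Dave, Math); (4, Dave, Phys); (4, Dave, Stats); (8, NULL, Art); (8, NULL, Art); (8, NULL, Econ); (8, NULL, Econ); (8, NULL, Math); (8, NULL, Math); (8, NULL, Phys); (8, NULL, Stats)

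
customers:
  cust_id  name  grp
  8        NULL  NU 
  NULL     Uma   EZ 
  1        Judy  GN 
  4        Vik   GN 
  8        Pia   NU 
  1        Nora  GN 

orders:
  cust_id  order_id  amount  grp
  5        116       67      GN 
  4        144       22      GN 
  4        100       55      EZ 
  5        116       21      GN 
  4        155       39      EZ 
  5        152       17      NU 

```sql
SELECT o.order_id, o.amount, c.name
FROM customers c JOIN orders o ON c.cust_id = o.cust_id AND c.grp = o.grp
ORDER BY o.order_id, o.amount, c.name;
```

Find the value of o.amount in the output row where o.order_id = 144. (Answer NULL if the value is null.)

INNER JOIN keeps only pairs where the ON condition holds.
Matching on c.cust_id = o.cust_id AND c.grp = o.grp. A NULL in a compared column never satisfies the condition.
- c row (cust_id=8, grp=NU): no match → dropped.
- c row (cust_id=NULL, grp=EZ): no match → dropped.
- c row (cust_id=1, grp=GN): no match → dropped.
- c row (cust_id=4, grp=GN): matches 1 o row(s) → 1 output row(s).
- c row (cust_id=8, grp=NU): no match → dropped.
- c row (cust_id=1, grp=GN): no match → dropped.

22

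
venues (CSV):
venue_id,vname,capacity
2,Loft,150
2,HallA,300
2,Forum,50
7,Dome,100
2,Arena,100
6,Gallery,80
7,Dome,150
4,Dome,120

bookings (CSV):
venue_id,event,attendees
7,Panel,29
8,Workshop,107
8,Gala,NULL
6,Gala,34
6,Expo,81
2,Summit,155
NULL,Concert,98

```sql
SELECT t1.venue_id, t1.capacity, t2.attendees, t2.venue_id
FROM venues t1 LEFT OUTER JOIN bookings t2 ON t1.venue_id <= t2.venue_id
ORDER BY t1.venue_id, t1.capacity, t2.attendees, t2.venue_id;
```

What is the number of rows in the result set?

LEFT JOIN keeps every row from `venues`; unmatched rows get NULL for `bookings`'s columns.
Matching on t1.venue_id <= t2.venue_id. A NULL in a compared column never satisfies the condition.
Matched pairs: 40; unmatched t1 rows kept: 0.
Total: 40 rows.

40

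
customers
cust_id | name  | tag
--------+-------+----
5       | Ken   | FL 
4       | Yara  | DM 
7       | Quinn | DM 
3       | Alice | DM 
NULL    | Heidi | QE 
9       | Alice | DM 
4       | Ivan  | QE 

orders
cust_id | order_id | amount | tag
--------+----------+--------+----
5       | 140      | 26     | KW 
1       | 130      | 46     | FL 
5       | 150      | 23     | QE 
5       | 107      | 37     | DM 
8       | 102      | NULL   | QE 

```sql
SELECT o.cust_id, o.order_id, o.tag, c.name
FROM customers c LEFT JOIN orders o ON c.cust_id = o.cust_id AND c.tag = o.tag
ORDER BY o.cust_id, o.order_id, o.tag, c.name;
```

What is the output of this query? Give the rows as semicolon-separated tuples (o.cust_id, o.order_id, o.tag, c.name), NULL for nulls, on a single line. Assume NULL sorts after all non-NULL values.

LEFT JOIN keeps every row from `customers`; unmatched rows get NULL for `orders`'s columns.
Matching on c.cust_id = o.cust_id AND c.tag = o.tag. A NULL in a compared column never satisfies the condition.
Matched pairs: 0; unmatched c rows kept: 7.

(NULL, NULL, NULL, Alice); (NULL, NULL, NULL, Alice); (NULL, NULL, NULL, Heidi); (NULL, NULL, NULL, Ivan); (NULL, NULL, NULL, Ken); (NULL, NULL, NULL, Quinn); (NULL, NULL, NULL, Yara)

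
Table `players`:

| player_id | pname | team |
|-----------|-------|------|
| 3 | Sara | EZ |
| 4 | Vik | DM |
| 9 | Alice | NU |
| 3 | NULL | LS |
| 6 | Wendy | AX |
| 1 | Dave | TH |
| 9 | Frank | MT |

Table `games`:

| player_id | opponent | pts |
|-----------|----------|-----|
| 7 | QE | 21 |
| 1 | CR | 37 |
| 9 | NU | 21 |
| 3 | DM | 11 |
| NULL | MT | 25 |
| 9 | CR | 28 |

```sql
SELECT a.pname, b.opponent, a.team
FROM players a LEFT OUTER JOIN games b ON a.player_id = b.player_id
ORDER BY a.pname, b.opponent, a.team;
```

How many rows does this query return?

LEFT JOIN keeps every row from `players`; unmatched rows get NULL for `games`'s columns.
Matching on a.player_id = b.player_id. A NULL in a compared column never satisfies the condition.
Matched pairs: 7; unmatched a rows kept: 2.
Total: 7 matched + 2 padded = 9 rows.

9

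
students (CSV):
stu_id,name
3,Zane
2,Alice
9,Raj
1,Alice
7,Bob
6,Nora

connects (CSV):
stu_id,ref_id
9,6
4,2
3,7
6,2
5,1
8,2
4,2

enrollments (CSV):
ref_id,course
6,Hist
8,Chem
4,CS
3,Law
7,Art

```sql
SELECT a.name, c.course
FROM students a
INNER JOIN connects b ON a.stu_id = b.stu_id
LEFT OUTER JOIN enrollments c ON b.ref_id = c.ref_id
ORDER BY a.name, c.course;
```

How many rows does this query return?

3

Joins associate left-to-right: students INNER JOIN connects on stu_id gives 3 intermediate row(s).
Then LEFT JOIN `enrollments c` on ref_id: each of those 3 rows is kept; rows whose b.ref_id has no match in c get NULL for c's columns.
Result: 3 row(s).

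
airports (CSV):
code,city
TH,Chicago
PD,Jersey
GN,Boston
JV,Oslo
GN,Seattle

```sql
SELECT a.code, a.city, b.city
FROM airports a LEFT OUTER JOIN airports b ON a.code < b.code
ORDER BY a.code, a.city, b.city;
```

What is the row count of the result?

10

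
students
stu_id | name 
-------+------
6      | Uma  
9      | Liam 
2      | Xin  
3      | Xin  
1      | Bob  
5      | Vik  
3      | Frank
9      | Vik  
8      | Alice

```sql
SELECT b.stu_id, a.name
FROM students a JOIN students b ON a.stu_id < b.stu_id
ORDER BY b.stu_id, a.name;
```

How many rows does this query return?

INNER JOIN keeps only pairs where the ON condition holds.
Matching on a.stu_id < b.stu_id.
- stu_id=6: 3 matching b row(s), so 3 row(s) emitted.
- stu_id=9: no matching b row, dropped.
- stu_id=2: 7 matching b row(s), so 7 row(s) emitted.
- stu_id=3: 5 matching b row(s), so 5 row(s) emitted.
- stu_id=1: 8 matching b row(s), so 8 row(s) emitted.
- stu_id=5: 4 matching b row(s), so 4 row(s) emitted.
- stu_id=3: 5 matching b row(s), so 5 row(s) emitted.
- stu_id=9: no matching b row, dropped.
- stu_id=8: 2 matching b row(s), so 2 row(s) emitted.
Total: 34 rows.

34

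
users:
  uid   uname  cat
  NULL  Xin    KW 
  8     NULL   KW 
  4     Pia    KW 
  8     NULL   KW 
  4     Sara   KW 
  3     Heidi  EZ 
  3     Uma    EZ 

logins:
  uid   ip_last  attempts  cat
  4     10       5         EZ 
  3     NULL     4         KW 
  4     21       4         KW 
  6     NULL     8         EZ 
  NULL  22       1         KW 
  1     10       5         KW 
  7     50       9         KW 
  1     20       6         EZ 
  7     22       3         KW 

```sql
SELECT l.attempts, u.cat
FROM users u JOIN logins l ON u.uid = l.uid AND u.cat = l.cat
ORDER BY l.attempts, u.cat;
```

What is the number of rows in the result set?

2

INNER JOIN keeps only pairs where the ON condition holds.
Matching on u.uid = l.uid AND u.cat = l.cat. A NULL in a compared column never satisfies the condition.
- u row (uid=NULL, cat=KW): no match → dropped.
- u row (uid=8, cat=KW): no match → dropped.
- u row (uid=4, cat=KW): matches 1 l row(s) → 1 output row(s).
- u row (uid=8, cat=KW): no match → dropped.
- u row (uid=4, cat=KW): matches 1 l row(s) → 1 output row(s).
- u row (uid=3, cat=EZ): no match → dropped.
- u row (uid=3, cat=EZ): no match → dropped.
Total: 2 rows.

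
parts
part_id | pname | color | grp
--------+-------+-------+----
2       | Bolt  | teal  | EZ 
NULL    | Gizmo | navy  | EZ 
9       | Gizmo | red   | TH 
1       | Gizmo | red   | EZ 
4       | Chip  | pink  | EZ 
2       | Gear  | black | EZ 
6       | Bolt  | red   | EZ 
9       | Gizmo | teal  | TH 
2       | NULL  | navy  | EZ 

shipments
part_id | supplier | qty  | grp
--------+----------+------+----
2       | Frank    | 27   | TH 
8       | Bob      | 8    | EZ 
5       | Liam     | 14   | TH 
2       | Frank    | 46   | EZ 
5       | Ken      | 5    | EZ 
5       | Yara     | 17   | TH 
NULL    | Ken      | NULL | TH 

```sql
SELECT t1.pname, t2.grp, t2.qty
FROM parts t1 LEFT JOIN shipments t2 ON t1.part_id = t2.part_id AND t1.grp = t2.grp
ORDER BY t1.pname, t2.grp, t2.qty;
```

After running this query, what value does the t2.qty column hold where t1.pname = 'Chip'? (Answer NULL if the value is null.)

NULL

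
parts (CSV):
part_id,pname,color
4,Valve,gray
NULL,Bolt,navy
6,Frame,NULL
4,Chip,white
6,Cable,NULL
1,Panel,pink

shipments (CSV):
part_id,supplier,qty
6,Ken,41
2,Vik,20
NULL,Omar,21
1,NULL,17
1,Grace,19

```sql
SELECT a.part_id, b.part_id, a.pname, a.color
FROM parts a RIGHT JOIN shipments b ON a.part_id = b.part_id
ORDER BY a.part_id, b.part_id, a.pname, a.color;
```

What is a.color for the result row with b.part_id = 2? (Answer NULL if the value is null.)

RIGHT JOIN keeps every row from `shipments`; unmatched rows get NULL for `parts`'s columns.
Matching on a.part_id = b.part_id. A NULL in a compared column never satisfies the condition.
- a (part_id=4) has no partner in b.
- a (part_id=NULL) has no partner in b.
- a (part_id=6) pairs with 1 row(s) of b.
- a (part_id=4) has no partner in b.
- a (part_id=6) pairs with 1 row(s) of b.
- a (part_id=1) pairs with 2 row(s) of b.
- 2 b row(s) had no a match → kept, a columns NULL.

NULL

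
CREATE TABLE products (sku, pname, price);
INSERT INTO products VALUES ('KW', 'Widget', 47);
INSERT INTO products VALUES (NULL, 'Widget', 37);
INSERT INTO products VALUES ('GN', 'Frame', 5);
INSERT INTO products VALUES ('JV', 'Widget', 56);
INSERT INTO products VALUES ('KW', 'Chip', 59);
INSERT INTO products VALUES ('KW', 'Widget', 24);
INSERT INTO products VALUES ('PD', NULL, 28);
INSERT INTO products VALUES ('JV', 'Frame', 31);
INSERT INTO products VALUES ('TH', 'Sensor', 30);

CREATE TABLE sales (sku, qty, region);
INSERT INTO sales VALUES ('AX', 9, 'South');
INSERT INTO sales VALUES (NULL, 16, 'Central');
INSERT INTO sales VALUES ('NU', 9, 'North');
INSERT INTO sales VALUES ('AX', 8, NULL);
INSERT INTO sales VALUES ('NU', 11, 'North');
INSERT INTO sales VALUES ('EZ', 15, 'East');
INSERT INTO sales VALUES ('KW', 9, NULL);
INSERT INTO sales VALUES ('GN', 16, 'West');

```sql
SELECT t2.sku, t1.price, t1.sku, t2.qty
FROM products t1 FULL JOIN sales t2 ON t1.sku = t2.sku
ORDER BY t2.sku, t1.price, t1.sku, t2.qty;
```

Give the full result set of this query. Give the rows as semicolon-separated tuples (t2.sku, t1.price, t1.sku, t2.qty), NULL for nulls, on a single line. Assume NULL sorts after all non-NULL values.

(AX, NULL, NULL, 8); (AX, NULL, NULL, 9); (EZ, NULL, NULL, 15); (GN, 5, GN, 16); (KW, 24, KW, 9); (KW, 47, KW, 9); (KW, 59, KW, 9); (NU, NULL, NULL, 9); (NU, NULL, NULL, 11); (NULL, 28, PD, NULL); (NULL, 30, TH, NULL); (NULL, 31, JV, NULL); (NULL, 37, NULL, NULL); (NULL, 56, JV, NULL); (NULL, NULL, NULL, 16)

FULL OUTER JOIN keeps every row from both sides; unmatched rows get NULL for the other side's columns.
Matching on t1.sku = t2.sku. A NULL in a compared column never satisfies the condition.
Matched pairs: 4; unmatched t1 rows kept: 5; unmatched t2 rows kept: 6.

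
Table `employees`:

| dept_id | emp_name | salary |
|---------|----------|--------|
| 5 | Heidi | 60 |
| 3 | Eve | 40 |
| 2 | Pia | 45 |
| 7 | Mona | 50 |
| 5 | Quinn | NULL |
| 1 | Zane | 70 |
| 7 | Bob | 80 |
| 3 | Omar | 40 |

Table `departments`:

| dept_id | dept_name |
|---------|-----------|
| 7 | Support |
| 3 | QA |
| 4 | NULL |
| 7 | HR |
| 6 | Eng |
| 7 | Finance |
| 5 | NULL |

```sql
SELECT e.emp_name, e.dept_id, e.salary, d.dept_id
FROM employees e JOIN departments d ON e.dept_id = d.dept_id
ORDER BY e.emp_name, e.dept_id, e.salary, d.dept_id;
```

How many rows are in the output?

INNER JOIN keeps only pairs where the ON condition holds.
Matching on e.dept_id = d.dept_id.
- e[0] dept_id=5 → 1 match(es) in d → 1 row(s).
- e[1] dept_id=3 → 1 match(es) in d → 1 row(s).
- e[2] dept_id=2 → no match; dropped.
- e[3] dept_id=7 → 3 match(es) in d → 3 row(s).
- e[4] dept_id=5 → 1 match(es) in d → 1 row(s).
- e[5] dept_id=1 → no match; dropped.
- e[6] dept_id=7 → 3 match(es) in d → 3 row(s).
- e[7] dept_id=3 → 1 match(es) in d → 1 row(s).
Total: 10 rows.

10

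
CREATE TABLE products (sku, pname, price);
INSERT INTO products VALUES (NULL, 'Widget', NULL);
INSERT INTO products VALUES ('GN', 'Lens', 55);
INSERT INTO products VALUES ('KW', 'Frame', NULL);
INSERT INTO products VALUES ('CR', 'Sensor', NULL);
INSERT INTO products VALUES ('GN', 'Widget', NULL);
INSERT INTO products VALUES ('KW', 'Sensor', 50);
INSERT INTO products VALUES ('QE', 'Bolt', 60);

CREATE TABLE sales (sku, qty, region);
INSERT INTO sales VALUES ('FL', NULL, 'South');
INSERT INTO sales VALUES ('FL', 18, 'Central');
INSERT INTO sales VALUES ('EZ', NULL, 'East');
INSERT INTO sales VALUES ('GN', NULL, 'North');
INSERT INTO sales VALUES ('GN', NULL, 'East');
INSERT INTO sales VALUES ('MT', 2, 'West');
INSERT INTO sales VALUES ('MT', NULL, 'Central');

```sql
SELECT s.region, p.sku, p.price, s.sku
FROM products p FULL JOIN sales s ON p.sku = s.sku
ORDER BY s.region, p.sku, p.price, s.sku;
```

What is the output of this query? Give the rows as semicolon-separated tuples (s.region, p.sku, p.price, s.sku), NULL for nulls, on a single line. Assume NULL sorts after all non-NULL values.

(Central, NULL, NULL, FL); (Central, NULL, NULL, MT); (East, GN, 55, GN); (East, GN, NULL, GN); (East, NULL, NULL, EZ); (North, GN, 55, GN); (North, GN, NULL, GN); (South, NULL, NULL, FL); (West, NULL, NULL, MT); (NULL, CR, NULL, NULL); (NULL, KW, 50, NULL); (NULL, KW, NULL, NULL); (NULL, QE, 60, NULL); (NULL, NULL, NULL, NULL)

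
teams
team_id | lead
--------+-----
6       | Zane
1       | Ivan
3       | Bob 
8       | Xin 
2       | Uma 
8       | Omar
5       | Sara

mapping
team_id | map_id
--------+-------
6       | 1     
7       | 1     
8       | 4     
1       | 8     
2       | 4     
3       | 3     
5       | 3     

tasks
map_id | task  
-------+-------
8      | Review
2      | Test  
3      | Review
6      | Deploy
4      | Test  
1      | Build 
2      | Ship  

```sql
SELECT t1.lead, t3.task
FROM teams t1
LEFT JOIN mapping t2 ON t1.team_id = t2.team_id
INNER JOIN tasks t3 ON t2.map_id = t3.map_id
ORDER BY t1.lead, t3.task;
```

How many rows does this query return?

7

Joins associate left-to-right: teams LEFT JOIN mapping on team_id gives 7 intermediate row(s).
Then INNER JOIN `tasks t3` on map_id: keep only rows whose t2.map_id appears in t3.
Result: 7 row(s).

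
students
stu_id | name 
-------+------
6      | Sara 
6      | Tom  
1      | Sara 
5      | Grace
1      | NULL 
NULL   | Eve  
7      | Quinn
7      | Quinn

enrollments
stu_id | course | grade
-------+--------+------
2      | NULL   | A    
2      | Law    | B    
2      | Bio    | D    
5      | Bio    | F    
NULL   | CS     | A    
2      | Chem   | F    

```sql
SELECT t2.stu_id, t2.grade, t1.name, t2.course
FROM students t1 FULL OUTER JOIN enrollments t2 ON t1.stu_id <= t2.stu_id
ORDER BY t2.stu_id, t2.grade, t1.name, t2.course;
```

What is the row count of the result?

FULL OUTER JOIN keeps every row from both sides; unmatched rows get NULL for the other side's columns.
Matching on t1.stu_id <= t2.stu_id. A NULL in a compared column never satisfies the condition.
- stu_id=6: no t2 row matches, row kept with t2 columns NULL.
- stu_id=6: no t2 row matches, row kept with t2 columns NULL.
- stu_id=1: 5 matching t2 row(s), so 5 row(s) emitted.
- stu_id=5: 1 matching t2 row(s), so 1 row(s) emitted.
- stu_id=1: 5 matching t2 row(s), so 5 row(s) emitted.
- stu_id=NULL: no t2 row matches, row kept with t2 columns NULL.
- stu_id=7: no t2 row matches, row kept with t2 columns NULL.
- stu_id=7: no t2 row matches, row kept with t2 columns NULL.
- plus 1 unmatched t2 row(s), each kept with NULL t1 columns.
Total: 11 matched + 6 padded = 17 rows.

17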